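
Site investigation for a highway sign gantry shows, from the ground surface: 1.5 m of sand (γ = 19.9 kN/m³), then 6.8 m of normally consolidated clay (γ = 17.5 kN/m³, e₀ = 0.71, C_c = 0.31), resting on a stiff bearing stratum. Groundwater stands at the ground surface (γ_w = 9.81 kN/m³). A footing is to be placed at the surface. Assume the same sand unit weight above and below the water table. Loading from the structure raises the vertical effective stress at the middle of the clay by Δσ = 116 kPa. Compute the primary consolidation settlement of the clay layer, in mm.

S_c ≈ 716 mm

Mid-depth of clay below the ground surface: z = 1.5 + 6.8/2 = 4.9 m.
Total vertical stress at mid-clay: σ_v = 19.9×1.5 + 17.5×3.4 = 89.35 kPa.
Pore pressure: u = 9.81×(4.9 − 0) = 48.069 kPa.
Initial effective stress: σ'_0 = σ_v − u = 89.35 − 48.069 = 41.281 kPa.
Final effective stress: σ'_f = σ'_0 + Δσ = 41.281 + 116 = 157.28 kPa.
Normally consolidated clay, so the full stress increment lies on the virgin compression line:
S_c = C_c·H/(1+e₀)·log₁₀(σ'_f/σ'_0) = 0.31×6.8/(1+0.71)×log₁₀(157.28/41.281)
    = 1.2327 × 0.58092 = 0.7161 m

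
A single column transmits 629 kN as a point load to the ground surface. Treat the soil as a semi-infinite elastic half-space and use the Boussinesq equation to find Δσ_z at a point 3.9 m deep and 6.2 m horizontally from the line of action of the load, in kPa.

Boussinesq vertical stress below a point load on an elastic half-space:
Δσ_z = 3P/(2πz²) · [1 + (r/z)²]^(−5/2)
r/z = 6.2/3.9 = 1.5897; [1+(r/z)²]^(−5/2) = 0.042796.
Δσ_z = 3×629/(2π×3.9²) × 0.042796 = 19.745 × 0.042796 = 0.845 kPa

Δσ_z ≈ 0.845 kPa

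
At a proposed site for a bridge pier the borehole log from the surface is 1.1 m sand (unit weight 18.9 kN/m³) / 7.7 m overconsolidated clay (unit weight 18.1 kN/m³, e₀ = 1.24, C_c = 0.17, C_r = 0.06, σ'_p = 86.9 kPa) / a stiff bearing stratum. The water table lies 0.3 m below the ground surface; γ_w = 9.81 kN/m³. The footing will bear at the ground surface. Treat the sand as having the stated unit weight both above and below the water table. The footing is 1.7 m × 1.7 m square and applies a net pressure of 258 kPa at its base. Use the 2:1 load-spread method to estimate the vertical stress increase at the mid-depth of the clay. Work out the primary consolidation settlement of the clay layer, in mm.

S_c ≈ 28.6 mm

Mid-depth of clay below the ground surface: z = 1.1 + 7.7/2 = 4.95 m.
Total vertical stress at mid-clay: σ_v = 18.9×1.1 + 18.1×3.85 = 90.475 kPa.
Pore pressure: u = 9.81×(4.95 − 0.3) = 45.617 kPa.
Initial effective stress: σ'_0 = σ_v − u = 90.475 − 45.617 = 44.858 kPa.
Stress increase at mid-clay by the 2:1 spreading method:
Δσ = qBL/((B+z)(L+z)) = 258×1.7×1.7/((1.7+4.95)(1.7+4.95)) = 16.861 kPa
Final effective stress: σ'_f = 44.858 + 16.861 = 61.719 kPa.
σ'_f = 61.719 ≤ σ'_p = 86.9 kPa, so the clay remains overconsolidated and only the recompression index applies:
S_c = C_r·H/(1+e₀)·log₁₀(σ'_f/σ'_0) = 0.06×7.7/2.24×log₁₀(61.719/44.858)
    = 0.20625 × 0.13858 = 0.02858 m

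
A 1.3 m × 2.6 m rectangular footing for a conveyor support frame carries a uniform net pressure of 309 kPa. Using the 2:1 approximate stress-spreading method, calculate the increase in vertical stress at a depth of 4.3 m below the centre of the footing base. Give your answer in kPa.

By the 2:1 method the load spreads at 1 horizontal : 2 vertical, so at depth z the loaded area has grown by z in each plan dimension:
Δσ = qBL/((B+z)(L+z)) = 309×1.3×2.6/((1.3+4.3)(2.6+4.3)) = 27.03 kPa

Δσ_z ≈ 27 kPa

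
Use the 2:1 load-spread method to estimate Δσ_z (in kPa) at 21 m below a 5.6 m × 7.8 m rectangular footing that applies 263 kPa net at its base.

By the 2:1 method the load spreads at 1 horizontal : 2 vertical, so at depth z the loaded area has grown by z in each plan dimension:
Δσ = qBL/((B+z)(L+z)) = 263×5.6×7.8/((5.6+21)(7.8+21)) = 14.996 kPa

Δσ_z ≈ 15 kPa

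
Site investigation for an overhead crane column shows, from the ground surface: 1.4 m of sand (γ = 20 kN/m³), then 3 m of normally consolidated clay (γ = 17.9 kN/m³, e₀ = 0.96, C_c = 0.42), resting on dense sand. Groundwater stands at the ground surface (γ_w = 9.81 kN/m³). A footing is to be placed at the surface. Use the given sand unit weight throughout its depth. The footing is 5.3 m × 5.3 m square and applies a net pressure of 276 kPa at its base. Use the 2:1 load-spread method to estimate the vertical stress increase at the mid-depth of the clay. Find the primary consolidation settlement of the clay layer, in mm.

S_c ≈ 469 mm

Mid-depth of clay below the ground surface: z = 1.4 + 3/2 = 2.9 m.
Total vertical stress at mid-clay: σ_v = 20×1.4 + 17.9×1.5 = 54.85 kPa.
Pore pressure: u = 9.81×(2.9 − 0) = 28.449 kPa.
Initial effective stress: σ'_0 = σ_v − u = 54.85 − 28.449 = 26.401 kPa.
Stress increase at mid-clay by the 2:1 spreading method:
Δσ = qBL/((B+z)(L+z)) = 276×5.3×5.3/((5.3+2.9)(5.3+2.9)) = 115.3 kPa
Final effective stress: σ'_f = σ'_0 + Δσ = 26.401 + 115.3 = 141.7 kPa.
Normally consolidated clay, so the full stress increment lies on the virgin compression line:
S_c = C_c·H/(1+e₀)·log₁₀(σ'_f/σ'_0) = 0.42×3/(1+0.96)×log₁₀(141.7/26.401)
    = 0.64286 × 0.72975 = 0.4691 m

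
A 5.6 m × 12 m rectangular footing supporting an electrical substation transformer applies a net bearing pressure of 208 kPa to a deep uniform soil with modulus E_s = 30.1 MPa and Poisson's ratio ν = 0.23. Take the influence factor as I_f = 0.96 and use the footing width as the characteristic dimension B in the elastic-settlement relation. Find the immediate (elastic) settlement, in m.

Immediate (elastic) settlement: S_e = q·B·(1−ν²)/E_s · I_f.
E_s = 30.1 MPa = 30100 kPa.
S_e = 208 × 5.6 × (1 − 0.23²) / 30100 × 0.96
    = 208 × 5.6 × 0.9471 / 30100 × 0.96
    = 0.03518 m

S_e ≈ 0.0352 m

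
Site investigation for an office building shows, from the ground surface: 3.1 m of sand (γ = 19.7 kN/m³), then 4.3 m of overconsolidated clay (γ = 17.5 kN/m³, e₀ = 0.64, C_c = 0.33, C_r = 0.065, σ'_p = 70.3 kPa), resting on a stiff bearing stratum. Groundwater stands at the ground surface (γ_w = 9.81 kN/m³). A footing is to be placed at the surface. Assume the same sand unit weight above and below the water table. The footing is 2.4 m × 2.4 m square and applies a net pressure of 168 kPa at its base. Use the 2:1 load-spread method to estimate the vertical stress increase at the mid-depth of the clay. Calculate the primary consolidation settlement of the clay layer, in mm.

Mid-depth of clay below the ground surface: z = 3.1 + 4.3/2 = 5.25 m.
Total vertical stress at mid-clay: σ_v = 19.7×3.1 + 17.5×2.15 = 98.695 kPa.
Pore pressure: u = 9.81×(5.25 − 0) = 51.503 kPa.
Initial effective stress: σ'_0 = σ_v − u = 98.695 − 51.503 = 47.192 kPa.
Stress increase at mid-clay by the 2:1 spreading method:
Δσ = qBL/((B+z)(L+z)) = 168×2.4×2.4/((2.4+5.25)(2.4+5.25)) = 16.535 kPa
Final effective stress: σ'_f = 47.192 + 16.535 = 63.727 kPa.
σ'_f = 63.727 ≤ σ'_p = 70.3 kPa, so the clay remains overconsolidated and only the recompression index applies:
S_c = C_r·H/(1+e₀)·log₁₀(σ'_f/σ'_0) = 0.065×4.3/1.64×log₁₀(63.727/47.192)
    = 0.17043 × 0.13046 = 0.02223 m

S_c ≈ 22.2 mm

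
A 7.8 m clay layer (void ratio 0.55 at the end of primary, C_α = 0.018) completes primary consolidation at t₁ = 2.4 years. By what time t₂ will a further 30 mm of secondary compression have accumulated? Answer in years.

S_s = C_α·H/(1+e_p)·log₁₀(t₂/t₁) ⇒ log₁₀(t₂/t₁) = S_s·(1+e_p)/(C_α·H).
log₁₀(t₂/t₁) = 0.03 × (1+0.55) / (0.018×7.8) = 0.3312
t₂ = t₁ × 10^0.3312 = 2.4 × 2.144 = 5.145 years

t₂ ≈ 5.15 years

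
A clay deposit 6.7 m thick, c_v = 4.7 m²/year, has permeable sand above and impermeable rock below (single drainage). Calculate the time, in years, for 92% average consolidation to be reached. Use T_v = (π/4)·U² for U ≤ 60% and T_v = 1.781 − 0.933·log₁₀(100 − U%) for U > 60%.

Drainage path length: H_d = H = 6.7 m (single drainage).
U > 60%: T_v = 1.781 − 0.933·log₁₀(100 − 92) = 0.93842.
t = T_v·H_d²/c_v = 0.93842×6.7²/4.7 = 8.963 years.

t ≈ 8.96 years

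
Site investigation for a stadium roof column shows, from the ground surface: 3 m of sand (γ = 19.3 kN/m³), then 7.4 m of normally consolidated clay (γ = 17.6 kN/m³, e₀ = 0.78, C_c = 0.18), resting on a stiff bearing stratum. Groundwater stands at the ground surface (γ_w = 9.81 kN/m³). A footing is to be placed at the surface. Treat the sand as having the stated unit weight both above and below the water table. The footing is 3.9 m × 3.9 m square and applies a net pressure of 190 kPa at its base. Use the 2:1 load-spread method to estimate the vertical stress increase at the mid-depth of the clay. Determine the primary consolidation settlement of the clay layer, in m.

S_c ≈ 0.121 m

Mid-depth of clay below the ground surface: z = 3 + 7.4/2 = 6.7 m.
Total vertical stress at mid-clay: σ_v = 19.3×3 + 17.6×3.7 = 123.02 kPa.
Pore pressure: u = 9.81×(6.7 − 0) = 65.727 kPa.
Initial effective stress: σ'_0 = σ_v − u = 123.02 − 65.727 = 57.293 kPa.
Stress increase at mid-clay by the 2:1 spreading method:
Δσ = qBL/((B+z)(L+z)) = 190×3.9×3.9/((3.9+6.7)(3.9+6.7)) = 25.72 kPa
Final effective stress: σ'_f = σ'_0 + Δσ = 57.293 + 25.72 = 83.013 kPa.
Normally consolidated clay, so the full stress increment lies on the virgin compression line:
S_c = C_c·H/(1+e₀)·log₁₀(σ'_f/σ'_0) = 0.18×7.4/(1+0.78)×log₁₀(83.013/57.293)
    = 0.74831 × 0.16104 = 0.1205 m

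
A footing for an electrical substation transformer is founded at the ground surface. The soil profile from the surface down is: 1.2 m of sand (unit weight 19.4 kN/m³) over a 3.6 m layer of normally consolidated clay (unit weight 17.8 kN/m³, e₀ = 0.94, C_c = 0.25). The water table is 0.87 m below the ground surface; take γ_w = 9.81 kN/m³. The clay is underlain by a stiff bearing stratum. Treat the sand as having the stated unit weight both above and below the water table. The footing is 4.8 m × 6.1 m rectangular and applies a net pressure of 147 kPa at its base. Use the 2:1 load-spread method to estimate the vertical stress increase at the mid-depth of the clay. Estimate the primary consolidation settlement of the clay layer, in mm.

Mid-depth of clay below the ground surface: z = 1.2 + 3.6/2 = 3 m.
Total vertical stress at mid-clay: σ_v = 19.4×1.2 + 17.8×1.8 = 55.32 kPa.
Pore pressure: u = 9.81×(3 − 0.87) = 20.895 kPa.
Initial effective stress: σ'_0 = σ_v − u = 55.32 − 20.895 = 34.425 kPa.
Stress increase at mid-clay by the 2:1 spreading method:
Δσ = qBL/((B+z)(L+z)) = 147×4.8×6.1/((4.8+3)(6.1+3)) = 60.639 kPa
Final effective stress: σ'_f = σ'_0 + Δσ = 34.425 + 60.639 = 95.064 kPa.
Normally consolidated clay, so the full stress increment lies on the virgin compression line:
S_c = C_c·H/(1+e₀)·log₁₀(σ'_f/σ'_0) = 0.25×3.6/(1+0.94)×log₁₀(95.064/34.425)
    = 0.46392 × 0.44114 = 0.2047 m

S_c ≈ 205 mm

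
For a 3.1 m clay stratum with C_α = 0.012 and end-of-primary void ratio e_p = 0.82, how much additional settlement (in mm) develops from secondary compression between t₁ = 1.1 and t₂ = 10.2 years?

Secondary compression: S_s = C_α·H/(1+e_p)·log₁₀(t₂/t₁)
S_s = 0.012×3.1/(1+0.82)×log₁₀(10.2/1.1)
    = 0.02044 × 0.9672 = 0.01977 m

S_s ≈ 19.8 mm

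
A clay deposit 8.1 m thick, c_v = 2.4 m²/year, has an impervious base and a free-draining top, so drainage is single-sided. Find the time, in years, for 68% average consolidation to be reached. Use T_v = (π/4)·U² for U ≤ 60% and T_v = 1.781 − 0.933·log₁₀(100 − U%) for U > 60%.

Drainage path length: H_d = H = 8.1 m (single drainage).
U > 60%: T_v = 1.781 − 0.933·log₁₀(100 − 68) = 0.3767.
t = T_v·H_d²/c_v = 0.3767×8.1²/2.4 = 10.3 years.

t ≈ 10.3 years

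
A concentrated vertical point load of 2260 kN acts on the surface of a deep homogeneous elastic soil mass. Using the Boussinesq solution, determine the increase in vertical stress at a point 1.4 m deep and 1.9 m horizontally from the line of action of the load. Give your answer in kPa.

Boussinesq vertical stress below a point load on an elastic half-space:
Δσ_z = 3P/(2πz²) · [1 + (r/z)²]^(−5/2)
r/z = 1.9/1.4 = 1.3571; [1+(r/z)²]^(−5/2) = 0.073452.
Δσ_z = 3×2260/(2π×1.4²) × 0.073452 = 550.55 × 0.073452 = 40.44 kPa

Δσ_z ≈ 40.4 kPa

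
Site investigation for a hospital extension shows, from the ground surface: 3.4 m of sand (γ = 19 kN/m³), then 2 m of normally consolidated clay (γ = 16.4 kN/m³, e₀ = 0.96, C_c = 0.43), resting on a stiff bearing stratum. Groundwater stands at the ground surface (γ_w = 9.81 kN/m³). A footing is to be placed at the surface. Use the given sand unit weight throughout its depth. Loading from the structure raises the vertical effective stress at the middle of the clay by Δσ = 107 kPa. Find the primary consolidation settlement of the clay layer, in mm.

S_c ≈ 256 mm

Mid-depth of clay below the ground surface: z = 3.4 + 2/2 = 4.4 m.
Total vertical stress at mid-clay: σ_v = 19×3.4 + 16.4×1 = 81 kPa.
Pore pressure: u = 9.81×(4.4 − 0) = 43.164 kPa.
Initial effective stress: σ'_0 = σ_v − u = 81 − 43.164 = 37.836 kPa.
Final effective stress: σ'_f = σ'_0 + Δσ = 37.836 + 107 = 144.84 kPa.
Normally consolidated clay, so the full stress increment lies on the virgin compression line:
S_c = C_c·H/(1+e₀)·log₁₀(σ'_f/σ'_0) = 0.43×2/(1+0.96)×log₁₀(144.84/37.836)
    = 0.43878 × 0.58298 = 0.2558 m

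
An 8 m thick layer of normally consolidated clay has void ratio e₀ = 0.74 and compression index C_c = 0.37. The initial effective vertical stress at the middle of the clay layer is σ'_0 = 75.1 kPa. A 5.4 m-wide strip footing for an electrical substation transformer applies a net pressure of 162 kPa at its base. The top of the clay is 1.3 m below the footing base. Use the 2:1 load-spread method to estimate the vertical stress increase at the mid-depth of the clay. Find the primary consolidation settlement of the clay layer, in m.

Mid-depth of clay below the footing base: z = 1.3 + 8/2 = 5.3 m.
Stress increase at mid-clay by the 2:1 spreading method:
Δσ = qB/(B+z) = 162×5.4/(5.4+5.3) = 81.757 kPa
Final effective stress: σ'_f = σ'_0 + Δσ = 75.1 + 81.757 = 156.86 kPa.
Normally consolidated clay, so the full stress increment lies on the virgin compression line:
S_c = C_c·H/(1+e₀)·log₁₀(σ'_f/σ'_0) = 0.37×8/(1+0.74)×log₁₀(156.86/75.1)
    = 1.7011 × 0.31987 = 0.5441 m

S_c ≈ 0.544 m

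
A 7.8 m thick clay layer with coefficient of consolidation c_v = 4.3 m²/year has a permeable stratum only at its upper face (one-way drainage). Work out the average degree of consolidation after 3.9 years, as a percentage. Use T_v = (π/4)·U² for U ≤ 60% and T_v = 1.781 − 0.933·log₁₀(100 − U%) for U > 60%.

U ≈ 59.2 %

Drainage path length: H_d = H = 7.8 m (single drainage).
T_v = c_v·t/H_d² = 4.3×3.9/7.8² = 0.27564.
T_v = 0.27564 corresponds to the U ≤ 60% branch:
U = √(4T_v/π) = 0.5924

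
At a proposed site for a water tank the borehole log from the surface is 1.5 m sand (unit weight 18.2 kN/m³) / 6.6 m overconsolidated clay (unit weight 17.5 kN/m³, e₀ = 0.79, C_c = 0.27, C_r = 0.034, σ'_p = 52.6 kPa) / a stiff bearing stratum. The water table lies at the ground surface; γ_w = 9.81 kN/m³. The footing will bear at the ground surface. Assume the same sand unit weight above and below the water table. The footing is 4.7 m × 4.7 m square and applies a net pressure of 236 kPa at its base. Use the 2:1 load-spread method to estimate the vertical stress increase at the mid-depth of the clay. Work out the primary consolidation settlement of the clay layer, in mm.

Mid-depth of clay below the ground surface: z = 1.5 + 6.6/2 = 4.8 m.
Total vertical stress at mid-clay: σ_v = 18.2×1.5 + 17.5×3.3 = 85.05 kPa.
Pore pressure: u = 9.81×(4.8 − 0) = 47.088 kPa.
Initial effective stress: σ'_0 = σ_v − u = 85.05 − 47.088 = 37.962 kPa.
Stress increase at mid-clay by the 2:1 spreading method:
Δσ = qBL/((B+z)(L+z)) = 236×4.7×4.7/((4.7+4.8)(4.7+4.8)) = 57.764 kPa
Final effective stress: σ'_f = 37.962 + 57.764 = 95.726 kPa.
σ'_f = 95.726 > σ'_p = 52.6 kPa, so the stress path crosses the preconsolidation pressure — recompression up to σ'_p, then virgin compression beyond:
S_c = H/(1+e₀)·[C_r·log₁₀(σ'_p/σ'_0) + C_c·log₁₀(σ'_f/σ'_p)]
    = 6.6/1.79 × [0.034×log₁₀(52.6/37.962) + 0.27×log₁₀(95.726/52.6)]
    = 3.6872 × [0.0048156 + 0.070212] = 0.2766 m

S_c ≈ 277 mm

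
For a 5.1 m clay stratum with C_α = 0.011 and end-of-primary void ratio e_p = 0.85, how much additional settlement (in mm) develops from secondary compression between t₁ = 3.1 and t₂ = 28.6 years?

Secondary compression: S_s = C_α·H/(1+e_p)·log₁₀(t₂/t₁)
S_s = 0.011×5.1/(1+0.85)×log₁₀(28.6/3.1)
    = 0.03032 × 0.965 = 0.02926 m

S_s ≈ 29.3 mm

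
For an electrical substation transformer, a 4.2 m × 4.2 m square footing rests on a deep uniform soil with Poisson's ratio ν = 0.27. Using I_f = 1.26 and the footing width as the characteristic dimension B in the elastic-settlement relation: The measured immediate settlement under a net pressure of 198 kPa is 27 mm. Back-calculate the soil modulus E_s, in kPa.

E_s ≈ 36000 kPa

S_e = q·B·(1−ν²)/E_s · I_f  ⇒  E_s = q·B·(1−ν²)·I_f / S_e.
E_s = 198 × 4.2 × 0.9271 × 1.26 / 0.027 = 35980 kPa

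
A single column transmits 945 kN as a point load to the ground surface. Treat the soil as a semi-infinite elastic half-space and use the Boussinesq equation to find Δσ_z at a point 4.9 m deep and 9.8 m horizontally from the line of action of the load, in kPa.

Δσ_z ≈ 0.336 kPa

Boussinesq vertical stress below a point load on an elastic half-space:
Δσ_z = 3P/(2πz²) · [1 + (r/z)²]^(−5/2)
r/z = 9.8/4.9 = 2; [1+(r/z)²]^(−5/2) = 0.017889.
Δσ_z = 3×945/(2π×4.9²) × 0.017889 = 18.792 × 0.017889 = 0.3362 kPa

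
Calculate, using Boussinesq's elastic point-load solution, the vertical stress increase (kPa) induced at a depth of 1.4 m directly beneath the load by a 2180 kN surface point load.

Boussinesq vertical stress below a point load on an elastic half-space:
Δσ_z = 3P/(2πz²) · [1 + (r/z)²]^(−5/2)
r/z = 0/1.4 = 0; [1+(r/z)²]^(−5/2) = 1.
Δσ_z = 3×2180/(2π×1.4²) × 1 = 531.06 × 1 = 531.1 kPa

Δσ_z ≈ 531 kPa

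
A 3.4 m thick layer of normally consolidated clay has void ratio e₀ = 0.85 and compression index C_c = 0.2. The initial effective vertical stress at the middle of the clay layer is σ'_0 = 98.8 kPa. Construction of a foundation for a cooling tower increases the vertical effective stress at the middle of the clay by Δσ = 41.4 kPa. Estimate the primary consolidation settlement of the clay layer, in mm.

Final effective stress: σ'_f = σ'_0 + Δσ = 98.8 + 41.4 = 140.2 kPa.
Normally consolidated clay, so the full stress increment lies on the virgin compression line:
S_c = C_c·H/(1+e₀)·log₁₀(σ'_f/σ'_0) = 0.2×3.4/(1+0.85)×log₁₀(140.2/98.8)
    = 0.36757 × 0.15199 = 0.05587 m

S_c ≈ 55.9 mm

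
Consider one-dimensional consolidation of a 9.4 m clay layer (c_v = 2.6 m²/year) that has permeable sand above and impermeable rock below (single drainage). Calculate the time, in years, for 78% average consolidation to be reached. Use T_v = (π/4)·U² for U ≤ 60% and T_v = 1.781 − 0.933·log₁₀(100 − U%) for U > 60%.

Drainage path length: H_d = H = 9.4 m (single drainage).
U > 60%: T_v = 1.781 − 0.933·log₁₀(100 − 78) = 0.52852.
t = T_v·H_d²/c_v = 0.52852×9.4²/2.6 = 17.96 years.

t ≈ 18 years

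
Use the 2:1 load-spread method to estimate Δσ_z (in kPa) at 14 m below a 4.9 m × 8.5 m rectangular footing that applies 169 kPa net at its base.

By the 2:1 method the load spreads at 1 horizontal : 2 vertical, so at depth z the loaded area has grown by z in each plan dimension:
Δσ = qBL/((B+z)(L+z)) = 169×4.9×8.5/((4.9+14)(8.5+14)) = 16.552 kPa

Δσ_z ≈ 16.6 kPa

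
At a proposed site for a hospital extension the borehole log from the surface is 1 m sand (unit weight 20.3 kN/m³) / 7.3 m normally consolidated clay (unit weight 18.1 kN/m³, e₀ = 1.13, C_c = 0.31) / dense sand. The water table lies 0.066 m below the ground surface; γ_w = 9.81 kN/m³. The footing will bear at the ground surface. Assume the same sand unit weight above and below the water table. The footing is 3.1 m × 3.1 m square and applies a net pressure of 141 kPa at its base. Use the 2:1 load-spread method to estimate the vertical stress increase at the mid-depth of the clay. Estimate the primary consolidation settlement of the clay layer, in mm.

Mid-depth of clay below the ground surface: z = 1 + 7.3/2 = 4.65 m.
Total vertical stress at mid-clay: σ_v = 20.3×1 + 18.1×3.65 = 86.365 kPa.
Pore pressure: u = 9.81×(4.65 − 0.066) = 44.969 kPa.
Initial effective stress: σ'_0 = σ_v − u = 86.365 − 44.969 = 41.396 kPa.
Stress increase at mid-clay by the 2:1 spreading method:
Δσ = qBL/((B+z)(L+z)) = 141×3.1×3.1/((3.1+4.65)(3.1+4.65)) = 22.56 kPa
Final effective stress: σ'_f = σ'_0 + Δσ = 41.396 + 22.56 = 63.956 kPa.
Normally consolidated clay, so the full stress increment lies on the virgin compression line:
S_c = C_c·H/(1+e₀)·log₁₀(σ'_f/σ'_0) = 0.31×7.3/(1+1.13)×log₁₀(63.956/41.396)
    = 1.0624 × 0.18892 = 0.2007 m

S_c ≈ 201 mm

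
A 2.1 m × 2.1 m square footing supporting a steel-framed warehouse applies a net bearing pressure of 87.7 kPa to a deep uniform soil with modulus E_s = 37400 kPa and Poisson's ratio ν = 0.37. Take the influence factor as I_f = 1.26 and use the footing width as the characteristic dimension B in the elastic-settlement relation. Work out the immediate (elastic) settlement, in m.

S_e ≈ 0.00536 m

Immediate (elastic) settlement: S_e = q·B·(1−ν²)/E_s · I_f.
S_e = 87.7 × 2.1 × (1 − 0.37²) / 37400 × 1.26
    = 87.7 × 2.1 × 0.8631 / 37400 × 1.26
    = 0.005355 m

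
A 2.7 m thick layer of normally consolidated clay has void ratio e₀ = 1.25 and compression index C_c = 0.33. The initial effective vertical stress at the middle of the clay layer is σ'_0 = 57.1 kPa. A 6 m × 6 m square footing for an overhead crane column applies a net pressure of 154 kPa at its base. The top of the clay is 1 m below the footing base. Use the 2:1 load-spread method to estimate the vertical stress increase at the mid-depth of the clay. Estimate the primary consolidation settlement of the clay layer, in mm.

S_c ≈ 150 mm

Mid-depth of clay below the footing base: z = 1 + 2.7/2 = 2.35 m.
Stress increase at mid-clay by the 2:1 spreading method:
Δσ = qBL/((B+z)(L+z)) = 154×6×6/((6+2.35)(6+2.35)) = 79.515 kPa
Final effective stress: σ'_f = σ'_0 + Δσ = 57.1 + 79.515 = 136.62 kPa.
Normally consolidated clay, so the full stress increment lies on the virgin compression line:
S_c = C_c·H/(1+e₀)·log₁₀(σ'_f/σ'_0) = 0.33×2.7/(1+1.25)×log₁₀(136.62/57.1)
    = 0.396 × 0.37888 = 0.15 m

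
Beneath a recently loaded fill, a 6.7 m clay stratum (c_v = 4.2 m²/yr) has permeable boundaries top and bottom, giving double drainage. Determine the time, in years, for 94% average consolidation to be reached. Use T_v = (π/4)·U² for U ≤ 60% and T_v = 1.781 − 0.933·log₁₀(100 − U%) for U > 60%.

Drainage path length: H_d = H/2 = 3.35 m (double drainage).
U > 60%: T_v = 1.781 − 0.933·log₁₀(100 − 94) = 1.055.
t = T_v·H_d²/c_v = 1.055×3.35²/4.2 = 2.819 years.

t ≈ 2.82 years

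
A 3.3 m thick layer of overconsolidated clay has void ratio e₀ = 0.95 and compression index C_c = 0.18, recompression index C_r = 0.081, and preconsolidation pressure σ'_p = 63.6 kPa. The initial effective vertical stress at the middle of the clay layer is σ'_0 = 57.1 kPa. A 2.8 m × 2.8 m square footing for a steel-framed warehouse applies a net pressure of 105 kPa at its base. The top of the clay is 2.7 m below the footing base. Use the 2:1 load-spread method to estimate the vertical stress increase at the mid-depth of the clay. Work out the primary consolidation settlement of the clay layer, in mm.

Mid-depth of clay below the footing base: z = 2.7 + 3.3/2 = 4.35 m.
Stress increase at mid-clay by the 2:1 spreading method:
Δσ = qBL/((B+z)(L+z)) = 105×2.8×2.8/((2.8+4.35)(2.8+4.35)) = 16.102 kPa
Final effective stress: σ'_f = 57.1 + 16.102 = 73.202 kPa.
σ'_f = 73.202 > σ'_p = 63.6 kPa, so the stress path crosses the preconsolidation pressure — recompression up to σ'_p, then virgin compression beyond:
S_c = H/(1+e₀)·[C_r·log₁₀(σ'_p/σ'_0) + C_c·log₁₀(σ'_f/σ'_p)]
    = 3.3/1.95 × [0.081×log₁₀(63.6/57.1) + 0.18×log₁₀(73.202/63.6)]
    = 1.6923 × [0.0037925 + 0.010992] = 0.02502 m

S_c ≈ 25 mm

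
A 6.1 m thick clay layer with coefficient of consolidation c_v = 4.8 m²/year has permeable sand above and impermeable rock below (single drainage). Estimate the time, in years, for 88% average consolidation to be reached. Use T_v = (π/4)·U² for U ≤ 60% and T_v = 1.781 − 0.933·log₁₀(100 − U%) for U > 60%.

Drainage path length: H_d = H = 6.1 m (single drainage).
U > 60%: T_v = 1.781 − 0.933·log₁₀(100 − 88) = 0.77412.
t = T_v·H_d²/c_v = 0.77412×6.1²/4.8 = 6.001 years.

t ≈ 6 years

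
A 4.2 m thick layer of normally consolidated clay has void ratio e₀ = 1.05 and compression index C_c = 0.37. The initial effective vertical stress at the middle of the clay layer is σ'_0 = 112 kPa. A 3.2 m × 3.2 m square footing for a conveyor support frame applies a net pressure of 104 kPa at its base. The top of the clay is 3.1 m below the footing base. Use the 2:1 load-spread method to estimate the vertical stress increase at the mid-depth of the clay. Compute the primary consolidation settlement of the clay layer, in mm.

S_c ≈ 41.6 mm

Mid-depth of clay below the footing base: z = 3.1 + 4.2/2 = 5.2 m.
Stress increase at mid-clay by the 2:1 spreading method:
Δσ = qBL/((B+z)(L+z)) = 104×3.2×3.2/((3.2+5.2)(3.2+5.2)) = 15.093 kPa
Final effective stress: σ'_f = σ'_0 + Δσ = 112 + 15.093 = 127.09 kPa.
Normally consolidated clay, so the full stress increment lies on the virgin compression line:
S_c = C_c·H/(1+e₀)·log₁₀(σ'_f/σ'_0) = 0.37×4.2/(1+1.05)×log₁₀(127.09/112)
    = 0.75805 × 0.054893 = 0.04161 m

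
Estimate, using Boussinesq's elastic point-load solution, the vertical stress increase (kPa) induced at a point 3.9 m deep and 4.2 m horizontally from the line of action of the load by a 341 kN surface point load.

Boussinesq vertical stress below a point load on an elastic half-space:
Δσ_z = 3P/(2πz²) · [1 + (r/z)²]^(−5/2)
r/z = 4.2/3.9 = 1.0769; [1+(r/z)²]^(−5/2) = 0.14588.
Δσ_z = 3×341/(2π×3.9²) × 0.14588 = 10.705 × 0.14588 = 1.562 kPa

Δσ_z ≈ 1.56 kPa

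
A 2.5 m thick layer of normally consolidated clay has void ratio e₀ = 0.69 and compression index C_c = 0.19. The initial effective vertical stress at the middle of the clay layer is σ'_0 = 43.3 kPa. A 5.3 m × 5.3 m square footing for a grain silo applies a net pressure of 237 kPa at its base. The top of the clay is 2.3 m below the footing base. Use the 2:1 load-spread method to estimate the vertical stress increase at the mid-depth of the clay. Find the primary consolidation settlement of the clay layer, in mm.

S_c ≈ 133 mm

Mid-depth of clay below the footing base: z = 2.3 + 2.5/2 = 3.55 m.
Stress increase at mid-clay by the 2:1 spreading method:
Δσ = qBL/((B+z)(L+z)) = 237×5.3×5.3/((5.3+3.55)(5.3+3.55)) = 84.999 kPa
Final effective stress: σ'_f = σ'_0 + Δσ = 43.3 + 84.999 = 128.3 kPa.
Normally consolidated clay, so the full stress increment lies on the virgin compression line:
S_c = C_c·H/(1+e₀)·log₁₀(σ'_f/σ'_0) = 0.19×2.5/(1+0.69)×log₁₀(128.3/43.3)
    = 0.28107 × 0.47174 = 0.1326 m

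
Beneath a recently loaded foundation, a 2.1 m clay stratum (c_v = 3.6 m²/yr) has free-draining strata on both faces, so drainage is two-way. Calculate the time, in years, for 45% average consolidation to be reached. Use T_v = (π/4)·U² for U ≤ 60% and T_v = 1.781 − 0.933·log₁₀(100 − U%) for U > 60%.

Drainage path length: H_d = H/2 = 1.05 m (double drainage).
U ≤ 60%: T_v = (π/4)·U² = (π/4)×0.45² = 0.15904.
t = T_v·H_d²/c_v = 0.15904×1.05²/3.6 = 0.04871 years.

t ≈ 0.0487 years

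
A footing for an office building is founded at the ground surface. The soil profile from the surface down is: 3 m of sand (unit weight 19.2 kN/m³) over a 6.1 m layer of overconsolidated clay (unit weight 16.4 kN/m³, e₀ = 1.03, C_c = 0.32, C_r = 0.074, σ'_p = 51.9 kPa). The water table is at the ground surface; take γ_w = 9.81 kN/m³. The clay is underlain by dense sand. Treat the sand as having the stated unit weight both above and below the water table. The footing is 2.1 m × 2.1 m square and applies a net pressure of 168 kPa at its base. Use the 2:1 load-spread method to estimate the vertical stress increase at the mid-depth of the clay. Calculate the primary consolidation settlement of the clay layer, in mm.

Mid-depth of clay below the ground surface: z = 3 + 6.1/2 = 6.05 m.
Total vertical stress at mid-clay: σ_v = 19.2×3 + 16.4×3.05 = 107.62 kPa.
Pore pressure: u = 9.81×(6.05 − 0) = 59.351 kPa.
Initial effective stress: σ'_0 = σ_v − u = 107.62 − 59.351 = 48.269 kPa.
Stress increase at mid-clay by the 2:1 spreading method:
Δσ = qBL/((B+z)(L+z)) = 168×2.1×2.1/((2.1+6.05)(2.1+6.05)) = 11.154 kPa
Final effective stress: σ'_f = 48.269 + 11.154 = 59.423 kPa.
σ'_f = 59.423 > σ'_p = 51.9 kPa, so the stress path crosses the preconsolidation pressure — recompression up to σ'_p, then virgin compression beyond:
S_c = H/(1+e₀)·[C_r·log₁₀(σ'_p/σ'_0) + C_c·log₁₀(σ'_f/σ'_p)]
    = 6.1/2.03 × [0.074×log₁₀(51.9/48.269) + 0.32×log₁₀(59.423/51.9)]
    = 3.0049 × [0.0023309 + 0.018812] = 0.06353 m

S_c ≈ 63.5 mm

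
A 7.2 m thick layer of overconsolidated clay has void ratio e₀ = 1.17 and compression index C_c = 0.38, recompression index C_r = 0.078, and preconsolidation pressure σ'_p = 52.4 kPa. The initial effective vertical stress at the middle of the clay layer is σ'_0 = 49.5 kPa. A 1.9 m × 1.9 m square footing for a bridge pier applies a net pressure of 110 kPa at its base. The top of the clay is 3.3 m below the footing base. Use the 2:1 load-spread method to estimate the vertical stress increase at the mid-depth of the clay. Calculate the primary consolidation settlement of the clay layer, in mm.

S_c ≈ 29.2 mm

Mid-depth of clay below the footing base: z = 3.3 + 7.2/2 = 6.9 m.
Stress increase at mid-clay by the 2:1 spreading method:
Δσ = qBL/((B+z)(L+z)) = 110×1.9×1.9/((1.9+6.9)(1.9+6.9)) = 5.1278 kPa
Final effective stress: σ'_f = 49.5 + 5.1278 = 54.628 kPa.
σ'_f = 54.628 > σ'_p = 52.4 kPa, so the stress path crosses the preconsolidation pressure — recompression up to σ'_p, then virgin compression beyond:
S_c = H/(1+e₀)·[C_r·log₁₀(σ'_p/σ'_0) + C_c·log₁₀(σ'_f/σ'_p)]
    = 7.2/2.17 × [0.078×log₁₀(52.4/49.5) + 0.38×log₁₀(54.628/52.4)]
    = 3.318 × [0.0019286 + 0.0068719] = 0.0292 m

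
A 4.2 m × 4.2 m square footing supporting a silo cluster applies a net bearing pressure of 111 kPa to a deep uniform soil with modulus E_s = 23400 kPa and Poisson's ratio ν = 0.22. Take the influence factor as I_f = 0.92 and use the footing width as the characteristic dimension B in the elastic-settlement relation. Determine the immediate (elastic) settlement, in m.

Immediate (elastic) settlement: S_e = q·B·(1−ν²)/E_s · I_f.
S_e = 111 × 4.2 × (1 − 0.22²) / 23400 × 0.92
    = 111 × 4.2 × 0.9516 / 23400 × 0.92
    = 0.01744 m

S_e ≈ 0.0174 m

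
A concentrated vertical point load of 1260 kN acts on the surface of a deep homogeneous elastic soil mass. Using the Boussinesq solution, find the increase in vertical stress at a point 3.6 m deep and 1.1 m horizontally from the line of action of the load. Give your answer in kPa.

Δσ_z ≈ 37.1 kPa

Boussinesq vertical stress below a point load on an elastic half-space:
Δσ_z = 3P/(2πz²) · [1 + (r/z)²]^(−5/2)
r/z = 1.1/3.6 = 0.30556; [1+(r/z)²]^(−5/2) = 0.8.
Δσ_z = 3×1260/(2π×3.6²) × 0.8 = 46.42 × 0.8 = 37.14 kPa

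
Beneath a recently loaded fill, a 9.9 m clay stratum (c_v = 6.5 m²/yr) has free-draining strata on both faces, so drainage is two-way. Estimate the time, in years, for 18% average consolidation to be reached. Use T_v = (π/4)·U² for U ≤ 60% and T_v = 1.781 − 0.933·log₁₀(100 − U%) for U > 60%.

Drainage path length: H_d = H/2 = 4.95 m (double drainage).
U ≤ 60%: T_v = (π/4)·U² = (π/4)×0.18² = 0.025447.
t = T_v·H_d²/c_v = 0.025447×4.95²/6.5 = 0.09593 years.

t ≈ 0.0959 years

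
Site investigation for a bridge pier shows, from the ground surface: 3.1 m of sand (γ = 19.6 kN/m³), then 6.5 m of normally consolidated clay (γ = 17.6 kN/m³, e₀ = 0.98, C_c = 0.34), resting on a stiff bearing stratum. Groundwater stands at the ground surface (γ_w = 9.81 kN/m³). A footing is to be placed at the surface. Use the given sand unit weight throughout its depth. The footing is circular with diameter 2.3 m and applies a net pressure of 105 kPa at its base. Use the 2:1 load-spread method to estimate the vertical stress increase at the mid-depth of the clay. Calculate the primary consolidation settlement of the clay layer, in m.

Mid-depth of clay below the ground surface: z = 3.1 + 6.5/2 = 6.35 m.
Total vertical stress at mid-clay: σ_v = 19.6×3.1 + 17.6×3.25 = 117.96 kPa.
Pore pressure: u = 9.81×(6.35 − 0) = 62.294 kPa.
Initial effective stress: σ'_0 = σ_v − u = 117.96 − 62.294 = 55.666 kPa.
Stress increase at mid-clay by the 2:1 spreading method:
Δσ ≈ qD²/(D+z)² = 105×2.3²/(2.3+6.35)² = 7.4236 kPa
Final effective stress: σ'_f = σ'_0 + Δσ = 55.666 + 7.4236 = 63.09 kPa.
Normally consolidated clay, so the full stress increment lies on the virgin compression line:
S_c = C_c·H/(1+e₀)·log₁₀(σ'_f/σ'_0) = 0.34×6.5/(1+0.98)×log₁₀(63.09/55.666)
    = 1.1162 × 0.054371 = 0.06069 m

S_c ≈ 0.0607 m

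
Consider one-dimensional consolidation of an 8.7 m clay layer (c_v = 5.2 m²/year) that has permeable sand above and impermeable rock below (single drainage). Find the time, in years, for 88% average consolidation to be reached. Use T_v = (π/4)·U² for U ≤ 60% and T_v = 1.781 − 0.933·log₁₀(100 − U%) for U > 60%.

Drainage path length: H_d = H = 8.7 m (single drainage).
U > 60%: T_v = 1.781 − 0.933·log₁₀(100 − 88) = 0.77412.
t = T_v·H_d²/c_v = 0.77412×8.7²/5.2 = 11.27 years.

t ≈ 11.3 years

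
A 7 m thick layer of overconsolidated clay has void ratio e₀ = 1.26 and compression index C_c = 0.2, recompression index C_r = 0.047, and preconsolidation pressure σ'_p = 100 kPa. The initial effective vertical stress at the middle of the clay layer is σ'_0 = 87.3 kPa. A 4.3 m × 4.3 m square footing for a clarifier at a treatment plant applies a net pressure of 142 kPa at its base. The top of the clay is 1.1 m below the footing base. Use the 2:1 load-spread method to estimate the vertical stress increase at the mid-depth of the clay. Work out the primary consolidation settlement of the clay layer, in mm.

Mid-depth of clay below the footing base: z = 1.1 + 7/2 = 4.6 m.
Stress increase at mid-clay by the 2:1 spreading method:
Δσ = qBL/((B+z)(L+z)) = 142×4.3×4.3/((4.3+4.6)(4.3+4.6)) = 33.147 kPa
Final effective stress: σ'_f = 87.3 + 33.147 = 120.45 kPa.
σ'_f = 120.45 > σ'_p = 100 kPa, so the stress path crosses the preconsolidation pressure — recompression up to σ'_p, then virgin compression beyond:
S_c = H/(1+e₀)·[C_r·log₁₀(σ'_p/σ'_0) + C_c·log₁₀(σ'_f/σ'_p)]
    = 7/2.26 × [0.047×log₁₀(100/87.3) + 0.2×log₁₀(120.45/100)]
    = 3.0973 × [0.0027723 + 0.016161] = 0.05864 m

S_c ≈ 58.6 mm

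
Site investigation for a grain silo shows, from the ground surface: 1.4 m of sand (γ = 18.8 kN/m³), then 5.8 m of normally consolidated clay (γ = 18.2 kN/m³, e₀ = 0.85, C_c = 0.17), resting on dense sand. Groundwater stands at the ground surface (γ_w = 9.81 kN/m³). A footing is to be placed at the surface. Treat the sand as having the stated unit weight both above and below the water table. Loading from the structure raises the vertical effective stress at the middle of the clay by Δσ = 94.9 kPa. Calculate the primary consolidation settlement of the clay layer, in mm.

Mid-depth of clay below the ground surface: z = 1.4 + 5.8/2 = 4.3 m.
Total vertical stress at mid-clay: σ_v = 18.8×1.4 + 18.2×2.9 = 79.1 kPa.
Pore pressure: u = 9.81×(4.3 − 0) = 42.183 kPa.
Initial effective stress: σ'_0 = σ_v − u = 79.1 − 42.183 = 36.917 kPa.
Final effective stress: σ'_f = σ'_0 + Δσ = 36.917 + 94.9 = 131.82 kPa.
Normally consolidated clay, so the full stress increment lies on the virgin compression line:
S_c = C_c·H/(1+e₀)·log₁₀(σ'_f/σ'_0) = 0.17×5.8/(1+0.85)×log₁₀(131.82/36.917)
    = 0.53297 × 0.55275 = 0.2946 m

S_c ≈ 295 mm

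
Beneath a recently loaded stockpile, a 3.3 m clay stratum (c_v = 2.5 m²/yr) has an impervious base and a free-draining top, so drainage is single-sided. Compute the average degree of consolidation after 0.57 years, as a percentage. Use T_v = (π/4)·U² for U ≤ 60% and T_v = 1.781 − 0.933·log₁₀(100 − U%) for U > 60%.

Drainage path length: H_d = H = 3.3 m (single drainage).
T_v = c_v·t/H_d² = 2.5×0.57/3.3² = 0.13085.
T_v = 0.13085 corresponds to the U ≤ 60% branch:
U = √(4T_v/π) = 0.4082

U ≈ 40.8 %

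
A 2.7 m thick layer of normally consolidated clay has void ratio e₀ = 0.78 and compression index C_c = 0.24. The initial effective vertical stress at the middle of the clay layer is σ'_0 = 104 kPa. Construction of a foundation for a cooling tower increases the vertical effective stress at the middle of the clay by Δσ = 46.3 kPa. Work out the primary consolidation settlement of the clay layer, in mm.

Final effective stress: σ'_f = σ'_0 + Δσ = 104 + 46.3 = 150.3 kPa.
Normally consolidated clay, so the full stress increment lies on the virgin compression line:
S_c = C_c·H/(1+e₀)·log₁₀(σ'_f/σ'_0) = 0.24×2.7/(1+0.78)×log₁₀(150.3/104)
    = 0.36404 × 0.15993 = 0.05822 m

S_c ≈ 58.2 mm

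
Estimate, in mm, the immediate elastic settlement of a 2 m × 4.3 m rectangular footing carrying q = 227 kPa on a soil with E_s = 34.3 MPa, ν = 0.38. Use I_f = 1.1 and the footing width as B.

Immediate (elastic) settlement: S_e = q·B·(1−ν²)/E_s · I_f.
E_s = 34.3 MPa = 34300 kPa.
S_e = 227 × 2 × (1 − 0.38²) / 34300 × 1.1
    = 227 × 2 × 0.8556 / 34300 × 1.1
    = 0.01246 m = 12.46 mm

S_e ≈ 12.5 mm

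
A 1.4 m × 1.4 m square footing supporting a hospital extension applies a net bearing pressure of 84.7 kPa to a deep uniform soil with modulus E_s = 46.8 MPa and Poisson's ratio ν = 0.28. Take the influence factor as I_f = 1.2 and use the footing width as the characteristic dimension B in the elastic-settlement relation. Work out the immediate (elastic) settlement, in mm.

Immediate (elastic) settlement: S_e = q·B·(1−ν²)/E_s · I_f.
E_s = 46.8 MPa = 46800 kPa.
S_e = 84.7 × 1.4 × (1 − 0.28²) / 46800 × 1.2
    = 84.7 × 1.4 × 0.9216 / 46800 × 1.2
    = 0.002802 m = 2.802 mm

S_e ≈ 2.8 mm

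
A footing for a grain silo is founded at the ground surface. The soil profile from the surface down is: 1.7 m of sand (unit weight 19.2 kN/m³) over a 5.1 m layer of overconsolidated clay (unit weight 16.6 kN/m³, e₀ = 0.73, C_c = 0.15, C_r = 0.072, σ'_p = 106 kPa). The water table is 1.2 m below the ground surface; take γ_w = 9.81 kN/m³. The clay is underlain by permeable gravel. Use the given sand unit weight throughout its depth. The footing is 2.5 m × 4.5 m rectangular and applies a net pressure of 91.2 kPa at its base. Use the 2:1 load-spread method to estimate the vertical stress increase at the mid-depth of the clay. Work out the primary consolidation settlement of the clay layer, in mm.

Mid-depth of clay below the ground surface: z = 1.7 + 5.1/2 = 4.25 m.
Total vertical stress at mid-clay: σ_v = 19.2×1.7 + 16.6×2.55 = 74.97 kPa.
Pore pressure: u = 9.81×(4.25 − 1.2) = 29.921 kPa.
Initial effective stress: σ'_0 = σ_v − u = 74.97 − 29.921 = 45.049 kPa.
Stress increase at mid-clay by the 2:1 spreading method:
Δσ = qBL/((B+z)(L+z)) = 91.2×2.5×4.5/((2.5+4.25)(4.5+4.25)) = 17.371 kPa
Final effective stress: σ'_f = 45.049 + 17.371 = 62.42 kPa.
σ'_f = 62.42 ≤ σ'_p = 106 kPa, so the clay remains overconsolidated and only the recompression index applies:
S_c = C_r·H/(1+e₀)·log₁₀(σ'_f/σ'_0) = 0.072×5.1/1.73×log₁₀(62.42/45.049)
    = 0.21226 × 0.14164 = 0.03006 m

S_c ≈ 30.1 mm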